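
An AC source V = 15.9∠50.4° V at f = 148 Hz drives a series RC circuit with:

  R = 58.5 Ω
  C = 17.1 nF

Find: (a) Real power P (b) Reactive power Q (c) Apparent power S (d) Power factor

Step 1 — Angular frequency: ω = 2π·f = 2π·148 = 929.9 rad/s.
Step 2 — Component impedances:
  R: Z = R = 58.5 Ω
  C: Z = 1/(jωC) = -j/(ω·C) = 0 - j6.289e+04 Ω
Step 3 — Series combination: Z_total = R + C = 58.5 - j6.289e+04 Ω = 6.289e+04∠-89.9° Ω.
Step 4 — Source phasor: V = 15.9∠50.4° V = 10.14 + j12.25 V.
Step 5 — Current: I = V / Z = -0.0001947 + j0.0001613 A = 0.0002528∠140.3° A.
Step 6 — Complex power: S = V·I* = 3.74e-06 - j0.00402 VA.
Step 7 — Real power: P = Re(S) = 3.74e-06 W.
Step 8 — Reactive power: Q = Im(S) = -0.00402 VAR.
Step 9 — Apparent power: |S| = 0.00402 VA.
Step 10 — Power factor: PF = P/|S| = 0.0009302 (leading).

(a) P = 3.74e-06 W  (b) Q = -0.00402 VAR  (c) S = 0.00402 VA  (d) PF = 0.0009302 (leading)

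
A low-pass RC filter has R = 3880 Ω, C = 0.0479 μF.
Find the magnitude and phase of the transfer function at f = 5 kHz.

Step 1 — Angular frequency: ω = 2π·5000 = 3.142e+04 rad/s.
Step 2 — Transfer function: H(jω) = 1/(1 + jωRC).
Step 3 — Denominator: 1 + jωRC = 1 + j·3.142e+04·3880·4.79e-08 = 1 + j5.839.
Step 4 — H = 0.0285 - j0.1664.
Step 5 — Magnitude: |H| = 0.1688 (-15.5 dB); phase: φ = -80.3°.

|H| = 0.1688 (-15.5 dB), φ = -80.3°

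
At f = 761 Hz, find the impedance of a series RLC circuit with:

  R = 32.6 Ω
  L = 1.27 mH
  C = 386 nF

Step 1 — Angular frequency: ω = 2π·f = 2π·761 = 4782 rad/s.
Step 2 — Component impedances:
  R: Z = R = 32.6 Ω
  L: Z = jωL = j·4782·0.00127 = 0 + j6.073 Ω
  C: Z = 1/(jωC) = -j/(ω·C) = 0 - j541.8 Ω
Step 3 — Series combination: Z_total = R + L + C = 32.6 - j535.7 Ω = 536.7∠-86.5° Ω.

Z = 32.6 - j535.7 Ω = 536.7∠-86.5° Ω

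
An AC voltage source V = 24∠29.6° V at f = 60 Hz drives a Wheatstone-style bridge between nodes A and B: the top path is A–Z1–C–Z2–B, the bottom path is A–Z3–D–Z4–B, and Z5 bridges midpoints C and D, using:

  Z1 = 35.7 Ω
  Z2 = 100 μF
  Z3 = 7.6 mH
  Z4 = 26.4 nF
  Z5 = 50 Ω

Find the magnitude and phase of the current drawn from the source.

Step 1 — Angular frequency: ω = 2π·f = 2π·60 = 377 rad/s.
Step 2 — Component impedances:
  Z1: Z = R = 35.7 Ω
  Z2: Z = 1/(jωC) = -j/(ω·C) = 0 - j26.53 Ω
  Z3: Z = jωL = j·377·0.0076 = 0 + j2.865 Ω
  Z4: Z = 1/(jωC) = -j/(ω·C) = 0 - j1.005e+05 Ω
  Z5: Z = R = 50 Ω
Step 3 — Bridge requires nodal analysis (the Z5 bridge couples midpoints C and D, so the two paths cannot be reduced to a simple series/parallel combination). Setting node B to ground and injecting 1 A at node A, the 3-node admittance system at A, C, D solves to V_A = Z_AB = 20.83 - j26.03 Ω = 33.34∠-51.3° Ω.
Step 4 — Source phasor: V = 24∠29.6° V = 20.87 + j11.85 V.
Step 5 — Ohm's law: I = V / Z_total = (20.87 + j11.85) / (20.83 - j26.03) = 0.1136 + j0.7109 A.
Step 6 — Convert to polar: |I| = 0.7199 A, ∠I = 80.9°.

I = 0.7199∠80.9° A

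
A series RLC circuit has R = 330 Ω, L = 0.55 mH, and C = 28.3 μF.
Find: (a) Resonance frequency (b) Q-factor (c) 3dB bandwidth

Step 1 — Resonance: ω₀ = 1/√(LC) = 1/√(0.00055·2.83e-05) = 8015 rad/s.
Step 2 — f₀ = ω₀/(2π) = 1276 Hz.
Step 3 — Series Q: Q = ω₀L/R = 8015·0.00055/330 = 0.01336.
Step 4 — Bandwidth: Δω = ω₀/Q = 6e+05 rad/s; BW = Δω/(2π) = 9.549e+04 Hz.

(a) f₀ = 1276 Hz  (b) Q = 0.01336  (c) BW = 9.549e+04 Hz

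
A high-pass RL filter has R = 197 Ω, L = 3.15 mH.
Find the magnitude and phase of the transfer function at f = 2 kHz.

Step 1 — Angular frequency: ω = 2π·2000 = 1.257e+04 rad/s.
Step 2 — Transfer function: H(jω) = jωL/(R + jωL).
Step 3 — Numerator jωL = j·39.58; denominator R + jωL = 197 + j39.58.
Step 4 — H = 0.03881 + j0.1931.
Step 5 — Magnitude: |H| = 0.197 (-14.1 dB); phase: φ = 78.6°.

|H| = 0.197 (-14.1 dB), φ = 78.6°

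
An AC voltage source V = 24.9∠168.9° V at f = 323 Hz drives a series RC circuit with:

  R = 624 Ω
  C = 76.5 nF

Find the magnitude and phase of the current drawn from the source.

Step 1 — Angular frequency: ω = 2π·f = 2π·323 = 2029 rad/s.
Step 2 — Component impedances:
  R: Z = R = 624 Ω
  C: Z = 1/(jωC) = -j/(ω·C) = 0 - j6441 Ω
Step 3 — Series combination: Z_total = R + C = 624 - j6441 Ω = 6471∠-84.5° Ω.
Step 4 — Source phasor: V = 24.9∠168.9° V = -24.43 + j4.794 V.
Step 5 — Ohm's law: I = V / Z_total = (-24.43 + j4.794) / (624 - j6441) = -0.001101 - j0.003687 A.
Step 6 — Convert to polar: |I| = 0.003848 A, ∠I = -106.6°.

I = 0.003848∠-106.6° A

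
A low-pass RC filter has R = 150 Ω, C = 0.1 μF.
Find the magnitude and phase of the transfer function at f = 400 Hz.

Step 1 — Angular frequency: ω = 2π·400 = 2513 rad/s.
Step 2 — Transfer function: H(jω) = 1/(1 + jωRC).
Step 3 — Denominator: 1 + jωRC = 1 + j·2513·150·1e-07 = 1 + j0.0377.
Step 4 — H = 0.9986 - j0.03765.
Step 5 — Magnitude: |H| = 0.9993 (-0.0 dB); phase: φ = -2.2°.

|H| = 0.9993 (-0.0 dB), φ = -2.2°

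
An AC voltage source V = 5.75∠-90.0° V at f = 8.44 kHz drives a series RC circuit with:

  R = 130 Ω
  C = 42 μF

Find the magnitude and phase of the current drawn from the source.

Step 1 — Angular frequency: ω = 2π·f = 2π·8440 = 5.303e+04 rad/s.
Step 2 — Component impedances:
  R: Z = R = 130 Ω
  C: Z = 1/(jωC) = -j/(ω·C) = 0 - j0.449 Ω
Step 3 — Series combination: Z_total = R + C = 130 - j0.449 Ω = 130∠-0.2° Ω.
Step 4 — Source phasor: V = 5.75∠-90.0° V = 0 - j5.75 V.
Step 5 — Ohm's law: I = V / Z_total = (0 - j5.75) / (130 - j0.449) = 0.0001528 - j0.04423 A.
Step 6 — Convert to polar: |I| = 0.04423 A, ∠I = -89.8°.

I = 0.04423∠-89.8° A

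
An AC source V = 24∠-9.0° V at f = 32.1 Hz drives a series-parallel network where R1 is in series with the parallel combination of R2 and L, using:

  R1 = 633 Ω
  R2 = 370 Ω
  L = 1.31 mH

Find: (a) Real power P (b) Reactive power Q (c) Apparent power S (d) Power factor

Step 1 — Angular frequency: ω = 2π·f = 2π·32.1 = 201.7 rad/s.
Step 2 — Component impedances:
  R1: Z = R = 633 Ω
  R2: Z = R = 370 Ω
  L: Z = jωL = j·201.7·0.00131 = 0 + j0.2642 Ω
Step 3 — Parallel branch: R2 || L = 1/(1/R2 + 1/L) = 0.0001887 + j0.2642 Ω.
Step 4 — Series with R1: Z_total = R1 + (R2 || L) = 633 + j0.2642 Ω = 633∠0.0° Ω.
Step 5 — Source phasor: V = 24∠-9.0° V = 23.7 - j3.754 V.
Step 6 — Current: I = V / Z = 0.03745 - j0.005947 A = 0.03791∠-9.0° A.
Step 7 — Complex power: S = V·I* = 0.91 + j0.0003798 VA.
Step 8 — Real power: P = Re(S) = 0.91 W.
Step 9 — Reactive power: Q = Im(S) = 0.0003798 VAR.
Step 10 — Apparent power: |S| = 0.91 VA.
Step 11 — Power factor: PF = P/|S| = 1 (lagging).

(a) P = 0.91 W  (b) Q = 0.0003798 VAR  (c) S = 0.91 VA  (d) PF = 1 (lagging)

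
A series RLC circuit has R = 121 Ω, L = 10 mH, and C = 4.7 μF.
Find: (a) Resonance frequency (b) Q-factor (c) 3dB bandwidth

Step 1 — Resonance condition Im(Z)=0 gives ω₀ = 1/√(LC).
Step 2 — ω₀ = 1/√(0.01·4.7e-06) = 4613 rad/s.
Step 3 — f₀ = ω₀/(2π) = 734.1 Hz.
Step 4 — Series Q: Q = ω₀L/R = 4613·0.01/121 = 0.3812.
Step 5 — 3dB bandwidth: Δω = ω₀/Q = 1.21e+04 rad/s; BW = Δω/(2π) = 1926 Hz.

(a) f₀ = 734.1 Hz  (b) Q = 0.3812  (c) BW = 1926 Hz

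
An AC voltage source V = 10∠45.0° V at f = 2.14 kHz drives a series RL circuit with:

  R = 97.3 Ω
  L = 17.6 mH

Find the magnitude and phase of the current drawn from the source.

Step 1 — Angular frequency: ω = 2π·f = 2π·2140 = 1.345e+04 rad/s.
Step 2 — Component impedances:
  R: Z = R = 97.3 Ω
  L: Z = jωL = j·1.345e+04·0.0176 = 0 + j236.6 Ω
Step 3 — Series combination: Z_total = R + L = 97.3 + j236.6 Ω = 255.9∠67.6° Ω.
Step 4 — Source phasor: V = 10∠45.0° V = 7.071 + j7.071 V.
Step 5 — Ohm's law: I = V / Z_total = (7.071 + j7.071) / (97.3 + j236.6) = 0.03607 - j0.01505 A.
Step 6 — Convert to polar: |I| = 0.03908 A, ∠I = -22.6°.

I = 0.03908∠-22.6° A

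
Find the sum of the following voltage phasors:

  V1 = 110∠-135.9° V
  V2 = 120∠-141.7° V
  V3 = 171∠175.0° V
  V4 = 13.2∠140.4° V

Step 1 — Convert each phasor to rectangular form:
  V1 = 110·(cos(-135.9°) + j·sin(-135.9°)) = -78.99 - j76.55 V
  V2 = 120·(cos(-141.7°) + j·sin(-141.7°)) = -94.17 - j74.37 V
  V3 = 171·(cos(175.0°) + j·sin(175.0°)) = -170.3 + j14.9 V
  V4 = 13.2·(cos(140.4°) + j·sin(140.4°)) = -10.17 + j8.414 V
Step 2 — Sum components: V_total = -353.7 - j127.6 V.
Step 3 — Convert to polar: |V_total| = 376 V, ∠V_total = -160.2°.

V_total = 376∠-160.2° V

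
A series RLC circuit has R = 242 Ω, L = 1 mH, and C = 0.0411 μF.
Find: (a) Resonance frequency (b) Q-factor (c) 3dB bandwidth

Step 1 — Resonance: ω₀ = 1/√(LC) = 1/√(0.001·4.11e-08) = 1.56e+05 rad/s.
Step 2 — f₀ = ω₀/(2π) = 2.483e+04 Hz.
Step 3 — Series Q: Q = ω₀L/R = 1.56e+05·0.001/242 = 0.6446.
Step 4 — Bandwidth: Δω = ω₀/Q = 2.42e+05 rad/s; BW = Δω/(2π) = 3.852e+04 Hz.

(a) f₀ = 2.483e+04 Hz  (b) Q = 0.6446  (c) BW = 3.852e+04 Hz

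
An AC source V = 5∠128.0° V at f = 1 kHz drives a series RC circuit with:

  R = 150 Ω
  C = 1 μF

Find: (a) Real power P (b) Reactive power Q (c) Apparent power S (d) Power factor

Step 1 — Angular frequency: ω = 2π·f = 2π·1000 = 6283 rad/s.
Step 2 — Component impedances:
  R: Z = R = 150 Ω
  C: Z = 1/(jωC) = -j/(ω·C) = 0 - j159.2 Ω
Step 3 — Series combination: Z_total = R + C = 150 - j159.2 Ω = 218.7∠-46.7° Ω.
Step 4 — Source phasor: V = 5∠128.0° V = -3.078 + j3.94 V.
Step 5 — Current: I = V / Z = -0.02276 + j0.002113 A = 0.02286∠174.7° A.
Step 6 — Complex power: S = V·I* = 0.0784 - j0.08319 VA.
Step 7 — Real power: P = Re(S) = 0.0784 W.
Step 8 — Reactive power: Q = Im(S) = -0.08319 VAR.
Step 9 — Apparent power: |S| = 0.1143 VA.
Step 10 — Power factor: PF = P/|S| = 0.6859 (leading).

(a) P = 0.0784 W  (b) Q = -0.08319 VAR  (c) S = 0.1143 VA  (d) PF = 0.6859 (leading)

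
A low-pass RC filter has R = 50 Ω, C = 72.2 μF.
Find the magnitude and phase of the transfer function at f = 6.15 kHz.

Step 1 — Angular frequency: ω = 2π·6150 = 3.864e+04 rad/s.
Step 2 — Transfer function: H(jω) = 1/(1 + jωRC).
Step 3 — Denominator: 1 + jωRC = 1 + j·3.864e+04·50·7.22e-05 = 1 + j139.5.
Step 4 — H = 5.139e-05 - j0.007168.
Step 5 — Magnitude: |H| = 0.007168 (-42.9 dB); phase: φ = -89.6°.

|H| = 0.007168 (-42.9 dB), φ = -89.6°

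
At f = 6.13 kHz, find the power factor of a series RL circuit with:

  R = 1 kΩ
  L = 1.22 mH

Step 1 — Angular frequency: ω = 2π·f = 2π·6130 = 3.852e+04 rad/s.
Step 2 — Component impedances:
  R: Z = R = 1000 Ω
  L: Z = jωL = j·3.852e+04·0.00122 = 0 + j46.99 Ω
Step 3 — Series combination: Z_total = R + L = 1000 + j46.99 Ω = 1001∠2.7° Ω.
Step 4 — Power factor: PF = cos(φ) = Re(Z)/|Z| = 1000/1001.1 = 0.9989.
Step 5 — Type: Im(Z) = 46.99 ⇒ lagging (phase φ = 2.7°).

PF = 0.9989 (lagging, φ = 2.7°)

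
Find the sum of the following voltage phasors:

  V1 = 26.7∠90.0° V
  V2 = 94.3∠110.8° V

Step 1 — Convert each phasor to rectangular form:
  V1 = 26.7·(cos(90.0°) + j·sin(90.0°)) = 0 + j26.7 V
  V2 = 94.3·(cos(110.8°) + j·sin(110.8°)) = -33.49 + j88.15 V
Step 2 — Sum components: V_total = -33.49 + j114.9 V.
Step 3 — Convert to polar: |V_total| = 119.6 V, ∠V_total = 106.3°.

V_total = 119.6∠106.3° V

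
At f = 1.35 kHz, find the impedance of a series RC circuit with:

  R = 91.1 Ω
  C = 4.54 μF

Step 1 — Angular frequency: ω = 2π·f = 2π·1350 = 8482 rad/s.
Step 2 — Component impedances:
  R: Z = R = 91.1 Ω
  C: Z = 1/(jωC) = -j/(ω·C) = 0 - j25.97 Ω
Step 3 — Series combination: Z_total = R + C = 91.1 - j25.97 Ω = 94.73∠-15.9° Ω.

Z = 91.1 - j25.97 Ω = 94.73∠-15.9° Ω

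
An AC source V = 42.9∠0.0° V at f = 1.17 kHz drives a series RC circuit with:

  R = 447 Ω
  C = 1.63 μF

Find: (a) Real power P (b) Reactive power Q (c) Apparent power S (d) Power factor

Step 1 — Angular frequency: ω = 2π·f = 2π·1170 = 7351 rad/s.
Step 2 — Component impedances:
  R: Z = R = 447 Ω
  C: Z = 1/(jωC) = -j/(ω·C) = 0 - j83.45 Ω
Step 3 — Series combination: Z_total = R + C = 447 - j83.45 Ω = 454.7∠-10.6° Ω.
Step 4 — Source phasor: V = 42.9∠0.0° V = 42.9 V.
Step 5 — Current: I = V / Z = 0.09274 + j0.01731 A = 0.09434∠10.6° A.
Step 6 — Complex power: S = V·I* = 3.979 - j0.7428 VA.
Step 7 — Real power: P = Re(S) = 3.979 W.
Step 8 — Reactive power: Q = Im(S) = -0.7428 VAR.
Step 9 — Apparent power: |S| = 4.047 VA.
Step 10 — Power factor: PF = P/|S| = 0.983 (leading).

(a) P = 3.979 W  (b) Q = -0.7428 VAR  (c) S = 4.047 VA  (d) PF = 0.983 (leading)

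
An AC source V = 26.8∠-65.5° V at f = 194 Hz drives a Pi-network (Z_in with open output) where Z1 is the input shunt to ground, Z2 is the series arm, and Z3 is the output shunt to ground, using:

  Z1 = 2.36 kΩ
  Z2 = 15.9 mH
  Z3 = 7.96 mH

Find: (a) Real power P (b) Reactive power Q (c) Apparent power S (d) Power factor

Step 1 — Angular frequency: ω = 2π·f = 2π·194 = 1219 rad/s.
Step 2 — Component impedances:
  Z1: Z = R = 2360 Ω
  Z2: Z = jωL = j·1219·0.0159 = 0 + j19.38 Ω
  Z3: Z = jωL = j·1219·0.00796 = 0 + j9.703 Ω
Step 3 — With open output, the series arm Z2 and the output shunt Z3 appear in series to ground: Z2 + Z3 = 0 + j29.08 Ω.
Step 4 — Parallel with input shunt Z1: Z_in = Z1 || (Z2 + Z3) = 0.3584 + j29.08 Ω = 29.08∠89.3° Ω.
Step 5 — Source phasor: V = 26.8∠-65.5° V = 11.11 - j24.39 V.
Step 6 — Current: I = V / Z = -0.8338 - j0.3925 A = 0.9215∠-154.8° A.
Step 7 — Complex power: S = V·I* = 0.3043 + j24.7 VA.
Step 8 — Real power: P = Re(S) = 0.3043 W.
Step 9 — Reactive power: Q = Im(S) = 24.7 VAR.
Step 10 — Apparent power: |S| = 24.7 VA.
Step 11 — Power factor: PF = P/|S| = 0.01232 (lagging).

(a) P = 0.3043 W  (b) Q = 24.7 VAR  (c) S = 24.7 VA  (d) PF = 0.01232 (lagging)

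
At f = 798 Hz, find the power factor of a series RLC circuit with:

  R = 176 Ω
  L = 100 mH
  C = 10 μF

Step 1 — Angular frequency: ω = 2π·f = 2π·798 = 5014 rad/s.
Step 2 — Component impedances:
  R: Z = R = 176 Ω
  L: Z = jωL = j·5014·0.1 = 0 + j501.4 Ω
  C: Z = 1/(jωC) = -j/(ω·C) = 0 - j19.94 Ω
Step 3 — Series combination: Z_total = R + L + C = 176 + j481.5 Ω = 512.6∠69.9° Ω.
Step 4 — Power factor: PF = cos(φ) = Re(Z)/|Z| = 176/512.6 = 0.3433.
Step 5 — Type: Im(Z) = 481.5 ⇒ lagging (phase φ = 69.9°).

PF = 0.3433 (lagging, φ = 69.9°)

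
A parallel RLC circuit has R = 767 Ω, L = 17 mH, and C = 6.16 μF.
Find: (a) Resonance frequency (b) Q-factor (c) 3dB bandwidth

Step 1 — Resonance: ω₀ = 1/√(LC) = 1/√(0.017·6.16e-06) = 3090 rad/s.
Step 2 — f₀ = ω₀/(2π) = 491.8 Hz.
Step 3 — Parallel Q: Q = R/(ω₀L) = 767/(3090·0.017) = 14.6.
Step 4 — Bandwidth: Δω = ω₀/Q = 211.7 rad/s; BW = Δω/(2π) = 33.69 Hz.

(a) f₀ = 491.8 Hz  (b) Q = 14.6  (c) BW = 33.69 Hz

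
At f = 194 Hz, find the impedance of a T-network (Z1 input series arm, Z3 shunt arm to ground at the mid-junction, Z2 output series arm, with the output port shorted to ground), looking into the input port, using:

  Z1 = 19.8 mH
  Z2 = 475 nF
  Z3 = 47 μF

Step 1 — Angular frequency: ω = 2π·f = 2π·194 = 1219 rad/s.
Step 2 — Component impedances:
  Z1: Z = jωL = j·1219·0.0198 = 0 + j24.13 Ω
  Z2: Z = 1/(jωC) = -j/(ω·C) = 0 - j1727 Ω
  Z3: Z = 1/(jωC) = -j/(ω·C) = 0 - j17.46 Ω
Step 3 — With the output port shorted to ground, the output series arm Z2 runs from the junction to ground; the shunt arm Z3 also runs from the junction to ground. They appear in parallel: Z3 || Z2 = 0 - j17.28 Ω.
Step 4 — Series with input arm Z1: Z_in = Z1 + (Z3 || Z2) = 0 + j6.855 Ω = 6.855∠90.0° Ω.

Z = 0 + j6.855 Ω = 6.855∠90.0° Ω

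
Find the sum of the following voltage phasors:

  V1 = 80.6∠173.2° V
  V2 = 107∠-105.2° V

Step 1 — Convert each phasor to rectangular form:
  V1 = 80.6·(cos(173.2°) + j·sin(173.2°)) = -80.03 + j9.543 V
  V2 = 107·(cos(-105.2°) + j·sin(-105.2°)) = -28.05 - j103.3 V
Step 2 — Sum components: V_total = -108.1 - j93.71 V.
Step 3 — Convert to polar: |V_total| = 143.1 V, ∠V_total = -139.1°.

V_total = 143.1∠-139.1° V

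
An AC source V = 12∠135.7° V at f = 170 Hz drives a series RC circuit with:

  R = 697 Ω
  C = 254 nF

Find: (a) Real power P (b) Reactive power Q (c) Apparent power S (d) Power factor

Step 1 — Angular frequency: ω = 2π·f = 2π·170 = 1068 rad/s.
Step 2 — Component impedances:
  R: Z = R = 697 Ω
  C: Z = 1/(jωC) = -j/(ω·C) = 0 - j3686 Ω
Step 3 — Series combination: Z_total = R + C = 697 - j3686 Ω = 3751∠-79.3° Ω.
Step 4 — Source phasor: V = 12∠135.7° V = -8.588 + j8.381 V.
Step 5 — Current: I = V / Z = -0.002621 - j0.001834 A = 0.003199∠-145.0° A.
Step 6 — Complex power: S = V·I* = 0.007133 - j0.03772 VA.
Step 7 — Real power: P = Re(S) = 0.007133 W.
Step 8 — Reactive power: Q = Im(S) = -0.03772 VAR.
Step 9 — Apparent power: |S| = 0.03839 VA.
Step 10 — Power factor: PF = P/|S| = 0.1858 (leading).

(a) P = 0.007133 W  (b) Q = -0.03772 VAR  (c) S = 0.03839 VA  (d) PF = 0.1858 (leading)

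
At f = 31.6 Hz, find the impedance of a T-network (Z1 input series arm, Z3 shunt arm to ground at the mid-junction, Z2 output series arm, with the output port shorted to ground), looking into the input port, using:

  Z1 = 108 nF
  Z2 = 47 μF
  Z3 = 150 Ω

Step 1 — Angular frequency: ω = 2π·f = 2π·31.6 = 198.5 rad/s.
Step 2 — Component impedances:
  Z1: Z = 1/(jωC) = -j/(ω·C) = 0 - j4.663e+04 Ω
  Z2: Z = 1/(jωC) = -j/(ω·C) = 0 - j107.2 Ω
  Z3: Z = R = 150 Ω
Step 3 — With the output port shorted to ground, the output series arm Z2 runs from the junction to ground; the shunt arm Z3 also runs from the junction to ground. They appear in parallel: Z3 || Z2 = 50.69 - j70.95 Ω.
Step 4 — Series with input arm Z1: Z_in = Z1 + (Z3 || Z2) = 50.69 - j4.671e+04 Ω = 4.671e+04∠-89.9° Ω.

Z = 50.69 - j4.671e+04 Ω = 4.671e+04∠-89.9° Ω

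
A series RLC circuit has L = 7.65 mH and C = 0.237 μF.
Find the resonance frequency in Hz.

Step 1 — Resonance condition Im(Z)=0 gives ω₀ = 1/√(LC).
Step 2 — ω₀ = 1/√(0.00765·2.37e-07) = 2.349e+04 rad/s.
Step 3 — f₀ = ω₀/(2π) = 3738 Hz.

f₀ = 3738 Hz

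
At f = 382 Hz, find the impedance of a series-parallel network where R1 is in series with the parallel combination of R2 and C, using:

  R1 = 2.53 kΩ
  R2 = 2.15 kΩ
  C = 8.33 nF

Step 1 — Angular frequency: ω = 2π·f = 2π·382 = 2400 rad/s.
Step 2 — Component impedances:
  R1: Z = R = 2530 Ω
  R2: Z = R = 2150 Ω
  C: Z = 1/(jωC) = -j/(ω·C) = 0 - j5.002e+04 Ω
Step 3 — Parallel branch: R2 || C = 1/(1/R2 + 1/C) = 2146 - j92.25 Ω.
Step 4 — Series with R1: Z_total = R1 + (R2 || C) = 4676 - j92.25 Ω = 4677∠-1.1° Ω.

Z = 4676 - j92.25 Ω = 4677∠-1.1° Ω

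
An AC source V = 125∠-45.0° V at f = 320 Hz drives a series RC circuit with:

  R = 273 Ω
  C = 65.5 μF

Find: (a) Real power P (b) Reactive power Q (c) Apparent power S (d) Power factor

Step 1 — Angular frequency: ω = 2π·f = 2π·320 = 2011 rad/s.
Step 2 — Component impedances:
  R: Z = R = 273 Ω
  C: Z = 1/(jωC) = -j/(ω·C) = 0 - j7.593 Ω
Step 3 — Series combination: Z_total = R + C = 273 - j7.593 Ω = 273.1∠-1.6° Ω.
Step 4 — Source phasor: V = 125∠-45.0° V = 88.39 - j88.39 V.
Step 5 — Current: I = V / Z = 0.3325 - j0.3145 A = 0.4577∠-43.4° A.
Step 6 — Complex power: S = V·I* = 57.19 - j1.591 VA.
Step 7 — Real power: P = Re(S) = 57.19 W.
Step 8 — Reactive power: Q = Im(S) = -1.591 VAR.
Step 9 — Apparent power: |S| = 57.21 VA.
Step 10 — Power factor: PF = P/|S| = 0.9996 (leading).

(a) P = 57.19 W  (b) Q = -1.591 VAR  (c) S = 57.21 VA  (d) PF = 0.9996 (leading)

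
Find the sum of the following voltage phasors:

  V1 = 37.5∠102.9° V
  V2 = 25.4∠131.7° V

Step 1 — Convert each phasor to rectangular form:
  V1 = 37.5·(cos(102.9°) + j·sin(102.9°)) = -8.372 + j36.55 V
  V2 = 25.4·(cos(131.7°) + j·sin(131.7°)) = -16.9 + j18.96 V
Step 2 — Sum components: V_total = -25.27 + j55.52 V.
Step 3 — Convert to polar: |V_total| = 61 V, ∠V_total = 114.5°.

V_total = 61∠114.5° V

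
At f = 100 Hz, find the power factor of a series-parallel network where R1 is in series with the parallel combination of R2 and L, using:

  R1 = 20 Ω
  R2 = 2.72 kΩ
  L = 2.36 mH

Step 1 — Angular frequency: ω = 2π·f = 2π·100 = 628.3 rad/s.
Step 2 — Component impedances:
  R1: Z = R = 20 Ω
  R2: Z = R = 2720 Ω
  L: Z = jωL = j·628.3·0.00236 = 0 + j1.483 Ω
Step 3 — Parallel branch: R2 || L = 1/(1/R2 + 1/L) = 0.0008084 + j1.483 Ω.
Step 4 — Series with R1: Z_total = R1 + (R2 || L) = 20 + j1.483 Ω = 20.06∠4.2° Ω.
Step 5 — Power factor: PF = cos(φ) = Re(Z)/|Z| = 20.001/20.056 = 0.9973.
Step 6 — Type: Im(Z) = 1.483 ⇒ lagging (phase φ = 4.2°).

PF = 0.9973 (lagging, φ = 4.2°)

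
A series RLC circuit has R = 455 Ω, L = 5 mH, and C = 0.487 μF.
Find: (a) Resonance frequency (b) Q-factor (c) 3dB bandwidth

Step 1 — Resonance: ω₀ = 1/√(LC) = 1/√(0.005·4.87e-07) = 2.027e+04 rad/s.
Step 2 — f₀ = ω₀/(2π) = 3225 Hz.
Step 3 — Series Q: Q = ω₀L/R = 2.027e+04·0.005/455 = 0.2227.
Step 4 — Bandwidth: Δω = ω₀/Q = 9.1e+04 rad/s; BW = Δω/(2π) = 1.448e+04 Hz.

(a) f₀ = 3225 Hz  (b) Q = 0.2227  (c) BW = 1.448e+04 Hz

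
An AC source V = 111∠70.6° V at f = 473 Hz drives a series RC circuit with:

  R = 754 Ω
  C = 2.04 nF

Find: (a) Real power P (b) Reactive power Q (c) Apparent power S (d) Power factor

Step 1 — Angular frequency: ω = 2π·f = 2π·473 = 2972 rad/s.
Step 2 — Component impedances:
  R: Z = R = 754 Ω
  C: Z = 1/(jωC) = -j/(ω·C) = 0 - j1.649e+05 Ω
Step 3 — Series combination: Z_total = R + C = 754 - j1.649e+05 Ω = 1.649e+05∠-89.7° Ω.
Step 4 — Source phasor: V = 111∠70.6° V = 36.87 + j104.7 V.
Step 5 — Current: I = V / Z = -0.0006337 + j0.0002264 A = 0.000673∠160.3° A.
Step 6 — Complex power: S = V·I* = 0.0003415 - j0.0747 VA.
Step 7 — Real power: P = Re(S) = 0.0003415 W.
Step 8 — Reactive power: Q = Im(S) = -0.0747 VAR.
Step 9 — Apparent power: |S| = 0.0747 VA.
Step 10 — Power factor: PF = P/|S| = 0.004571 (leading).

(a) P = 0.0003415 W  (b) Q = -0.0747 VAR  (c) S = 0.0747 VA  (d) PF = 0.004571 (leading)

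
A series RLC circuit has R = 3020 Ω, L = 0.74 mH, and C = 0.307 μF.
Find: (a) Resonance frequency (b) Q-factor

Step 1 — Resonance condition Im(Z)=0 gives ω₀ = 1/√(LC).
Step 2 — ω₀ = 1/√(0.00074·3.07e-07) = 6.635e+04 rad/s.
Step 3 — f₀ = ω₀/(2π) = 1.056e+04 Hz.
Step 4 — Series Q: Q = ω₀L/R = 6.635e+04·0.00074/3020 = 0.01626.

(a) f₀ = 1.056e+04 Hz  (b) Q = 0.01626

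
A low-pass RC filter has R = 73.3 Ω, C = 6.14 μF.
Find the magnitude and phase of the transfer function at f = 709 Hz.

Step 1 — Angular frequency: ω = 2π·709 = 4455 rad/s.
Step 2 — Transfer function: H(jω) = 1/(1 + jωRC).
Step 3 — Denominator: 1 + jωRC = 1 + j·4455·73.3·6.14e-06 = 1 + j2.005.
Step 4 — H = 0.1992 - j0.3994.
Step 5 — Magnitude: |H| = 0.4463 (-7.0 dB); phase: φ = -63.5°.

|H| = 0.4463 (-7.0 dB), φ = -63.5°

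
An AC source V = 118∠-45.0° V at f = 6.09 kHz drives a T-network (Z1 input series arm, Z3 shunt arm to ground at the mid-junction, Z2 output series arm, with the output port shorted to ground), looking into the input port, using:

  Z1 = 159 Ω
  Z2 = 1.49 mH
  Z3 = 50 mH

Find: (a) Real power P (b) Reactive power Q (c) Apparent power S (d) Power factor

Step 1 — Angular frequency: ω = 2π·f = 2π·6090 = 3.826e+04 rad/s.
Step 2 — Component impedances:
  Z1: Z = R = 159 Ω
  Z2: Z = jωL = j·3.826e+04·0.00149 = 0 + j57.01 Ω
  Z3: Z = jωL = j·3.826e+04·0.05 = 0 + j1913 Ω
Step 3 — With the output port shorted to ground, the output series arm Z2 runs from the junction to ground; the shunt arm Z3 also runs from the junction to ground. They appear in parallel: Z3 || Z2 = 0 + j55.36 Ω.
Step 4 — Series with input arm Z1: Z_in = Z1 + (Z3 || Z2) = 159 + j55.36 Ω = 168.4∠19.2° Ω.
Step 5 — Source phasor: V = 118∠-45.0° V = 83.44 - j83.44 V.
Step 6 — Current: I = V / Z = 0.3051 - j0.631 A = 0.7009∠-64.2° A.
Step 7 — Complex power: S = V·I* = 78.1 + j27.2 VA.
Step 8 — Real power: P = Re(S) = 78.1 W.
Step 9 — Reactive power: Q = Im(S) = 27.2 VAR.
Step 10 — Apparent power: |S| = 82.7 VA.
Step 11 — Power factor: PF = P/|S| = 0.9444 (lagging).

(a) P = 78.1 W  (b) Q = 27.2 VAR  (c) S = 82.7 VA  (d) PF = 0.9444 (lagging)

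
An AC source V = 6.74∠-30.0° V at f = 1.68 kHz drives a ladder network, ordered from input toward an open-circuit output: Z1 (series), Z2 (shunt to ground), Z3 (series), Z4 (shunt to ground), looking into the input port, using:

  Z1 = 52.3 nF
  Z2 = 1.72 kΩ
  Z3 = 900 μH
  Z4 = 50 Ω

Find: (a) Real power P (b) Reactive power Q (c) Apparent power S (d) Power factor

Step 1 — Angular frequency: ω = 2π·f = 2π·1680 = 1.056e+04 rad/s.
Step 2 — Component impedances:
  Z1: Z = 1/(jωC) = -j/(ω·C) = 0 - j1811 Ω
  Z2: Z = R = 1720 Ω
  Z3: Z = jωL = j·1.056e+04·0.0009 = 0 + j9.5 Ω
  Z4: Z = R = 50 Ω
Step 3 — Ladder network (open output): work backward from the far end, alternating series and parallel combinations. Z_in = 48.64 - j1802 Ω = 1803∠-88.5° Ω.
Step 4 — Source phasor: V = 6.74∠-30.0° V = 5.837 - j3.37 V.
Step 5 — Current: I = V / Z = 0.001956 + j0.003186 A = 0.003738∠58.5° A.
Step 6 — Complex power: S = V·I* = 0.0006796 - j0.02519 VA.
Step 7 — Real power: P = Re(S) = 0.0006796 W.
Step 8 — Reactive power: Q = Im(S) = -0.02519 VAR.
Step 9 — Apparent power: |S| = 0.02519 VA.
Step 10 — Power factor: PF = P/|S| = 0.02697 (leading).

(a) P = 0.0006796 W  (b) Q = -0.02519 VAR  (c) S = 0.02519 VA  (d) PF = 0.02697 (leading)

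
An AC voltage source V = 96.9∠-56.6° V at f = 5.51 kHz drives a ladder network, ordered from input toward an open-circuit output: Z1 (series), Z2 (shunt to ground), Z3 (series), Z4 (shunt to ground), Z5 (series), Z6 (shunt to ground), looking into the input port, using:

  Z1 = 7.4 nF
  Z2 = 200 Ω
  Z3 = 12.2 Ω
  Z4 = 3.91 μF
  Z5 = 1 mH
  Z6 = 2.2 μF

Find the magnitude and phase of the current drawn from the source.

Step 1 — Angular frequency: ω = 2π·f = 2π·5510 = 3.462e+04 rad/s.
Step 2 — Component impedances:
  Z1: Z = 1/(jωC) = -j/(ω·C) = 0 - j3903 Ω
  Z2: Z = R = 200 Ω
  Z3: Z = R = 12.2 Ω
  Z4: Z = 1/(jωC) = -j/(ω·C) = 0 - j7.387 Ω
  Z5: Z = jωL = j·3.462e+04·0.001 = 0 + j34.62 Ω
  Z6: Z = 1/(jωC) = -j/(ω·C) = 0 - j13.13 Ω
Step 3 — Ladder network (open output): work backward from the far end, alternating series and parallel combinations. Z_in = 12.03 - j3913 Ω = 3913∠-89.8° Ω.
Step 4 — Source phasor: V = 96.9∠-56.6° V = 53.34 - j80.9 V.
Step 5 — Ohm's law: I = V / Z_total = (53.34 - j80.9) / (12.03 - j3913) = 0.02071 + j0.01357 A.
Step 6 — Convert to polar: |I| = 0.02476 A, ∠I = 33.2°.

I = 0.02476∠33.2° A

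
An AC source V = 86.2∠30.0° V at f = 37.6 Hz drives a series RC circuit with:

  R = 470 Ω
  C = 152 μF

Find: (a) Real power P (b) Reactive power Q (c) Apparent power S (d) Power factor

Step 1 — Angular frequency: ω = 2π·f = 2π·37.6 = 236.2 rad/s.
Step 2 — Component impedances:
  R: Z = R = 470 Ω
  C: Z = 1/(jωC) = -j/(ω·C) = 0 - j27.85 Ω
Step 3 — Series combination: Z_total = R + C = 470 - j27.85 Ω = 470.8∠-3.4° Ω.
Step 4 — Source phasor: V = 86.2∠30.0° V = 74.65 + j43.1 V.
Step 5 — Current: I = V / Z = 0.1529 + j0.1008 A = 0.1831∠33.4° A.
Step 6 — Complex power: S = V·I* = 15.75 - j0.9334 VA.
Step 7 — Real power: P = Re(S) = 15.75 W.
Step 8 — Reactive power: Q = Im(S) = -0.9334 VAR.
Step 9 — Apparent power: |S| = 15.78 VA.
Step 10 — Power factor: PF = P/|S| = 0.9982 (leading).

(a) P = 15.75 W  (b) Q = -0.9334 VAR  (c) S = 15.78 VA  (d) PF = 0.9982 (leading)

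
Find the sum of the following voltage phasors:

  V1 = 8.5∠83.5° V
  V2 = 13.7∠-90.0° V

Step 1 — Convert each phasor to rectangular form:
  V1 = 8.5·(cos(83.5°) + j·sin(83.5°)) = 0.9622 + j8.445 V
  V2 = 13.7·(cos(-90.0°) + j·sin(-90.0°)) = 0 - j13.7 V
Step 2 — Sum components: V_total = 0.9622 - j5.255 V.
Step 3 — Convert to polar: |V_total| = 5.342 V, ∠V_total = -79.6°.

V_total = 5.342∠-79.6° V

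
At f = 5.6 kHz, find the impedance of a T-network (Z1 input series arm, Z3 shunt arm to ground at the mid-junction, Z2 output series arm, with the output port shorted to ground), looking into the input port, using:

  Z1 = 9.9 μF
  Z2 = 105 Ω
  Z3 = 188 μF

Step 1 — Angular frequency: ω = 2π·f = 2π·5600 = 3.519e+04 rad/s.
Step 2 — Component impedances:
  Z1: Z = 1/(jωC) = -j/(ω·C) = 0 - j2.871 Ω
  Z2: Z = R = 105 Ω
  Z3: Z = 1/(jωC) = -j/(ω·C) = 0 - j0.1512 Ω
Step 3 — With the output port shorted to ground, the output series arm Z2 runs from the junction to ground; the shunt arm Z3 also runs from the junction to ground. They appear in parallel: Z3 || Z2 = 0.0002176 - j0.1512 Ω.
Step 4 — Series with input arm Z1: Z_in = Z1 + (Z3 || Z2) = 0.0002176 - j3.022 Ω = 3.022∠-90.0° Ω.

Z = 0.0002176 - j3.022 Ω = 3.022∠-90.0° Ω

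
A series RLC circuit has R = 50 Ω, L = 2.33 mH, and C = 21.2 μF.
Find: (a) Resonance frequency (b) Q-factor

Step 1 — Resonance condition Im(Z)=0 gives ω₀ = 1/√(LC).
Step 2 — ω₀ = 1/√(0.00233·2.12e-05) = 4499 rad/s.
Step 3 — f₀ = ω₀/(2π) = 716.1 Hz.
Step 4 — Series Q: Q = ω₀L/R = 4499·0.00233/50 = 0.2097.

(a) f₀ = 716.1 Hz  (b) Q = 0.2097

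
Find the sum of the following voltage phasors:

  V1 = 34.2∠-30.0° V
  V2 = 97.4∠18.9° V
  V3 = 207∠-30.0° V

Step 1 — Convert each phasor to rectangular form:
  V1 = 34.2·(cos(-30.0°) + j·sin(-30.0°)) = 29.62 - j17.1 V
  V2 = 97.4·(cos(18.9°) + j·sin(18.9°)) = 92.15 + j31.55 V
  V3 = 207·(cos(-30.0°) + j·sin(-30.0°)) = 179.3 - j103.5 V
Step 2 — Sum components: V_total = 301 - j89.05 V.
Step 3 — Convert to polar: |V_total| = 313.9 V, ∠V_total = -16.5°.

V_total = 313.9∠-16.5° V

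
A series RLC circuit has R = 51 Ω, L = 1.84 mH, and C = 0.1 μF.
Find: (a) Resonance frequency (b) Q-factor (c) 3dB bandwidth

Step 1 — Resonance: ω₀ = 1/√(LC) = 1/√(0.00184·1e-07) = 7.372e+04 rad/s.
Step 2 — f₀ = ω₀/(2π) = 1.173e+04 Hz.
Step 3 — Series Q: Q = ω₀L/R = 7.372e+04·0.00184/51 = 2.66.
Step 4 — Bandwidth: Δω = ω₀/Q = 2.772e+04 rad/s; BW = Δω/(2π) = 4411 Hz.

(a) f₀ = 1.173e+04 Hz  (b) Q = 2.66  (c) BW = 4411 Hz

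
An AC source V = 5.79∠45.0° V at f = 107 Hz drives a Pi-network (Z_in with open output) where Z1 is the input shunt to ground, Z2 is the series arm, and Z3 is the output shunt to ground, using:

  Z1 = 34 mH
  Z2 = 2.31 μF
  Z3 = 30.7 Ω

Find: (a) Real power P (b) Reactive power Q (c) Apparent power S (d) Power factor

Step 1 — Angular frequency: ω = 2π·f = 2π·107 = 672.3 rad/s.
Step 2 — Component impedances:
  Z1: Z = jωL = j·672.3·0.034 = 0 + j22.86 Ω
  Z2: Z = 1/(jωC) = -j/(ω·C) = 0 - j643.9 Ω
  Z3: Z = R = 30.7 Ω
Step 3 — With open output, the series arm Z2 and the output shunt Z3 appear in series to ground: Z2 + Z3 = 30.7 - j643.9 Ω.
Step 4 — Parallel with input shunt Z1: Z_in = Z1 || (Z2 + Z3) = 0.04149 + j23.7 Ω = 23.7∠89.9° Ω.
Step 5 — Source phasor: V = 5.79∠45.0° V = 4.094 + j4.094 V.
Step 6 — Current: I = V / Z = 0.1731 - j0.1725 A = 0.2443∠-44.9° A.
Step 7 — Complex power: S = V·I* = 0.002477 + j1.415 VA.
Step 8 — Real power: P = Re(S) = 0.002477 W.
Step 9 — Reactive power: Q = Im(S) = 1.415 VAR.
Step 10 — Apparent power: |S| = 1.415 VA.
Step 11 — Power factor: PF = P/|S| = 0.001751 (lagging).

(a) P = 0.002477 W  (b) Q = 1.415 VAR  (c) S = 1.415 VA  (d) PF = 0.001751 (lagging)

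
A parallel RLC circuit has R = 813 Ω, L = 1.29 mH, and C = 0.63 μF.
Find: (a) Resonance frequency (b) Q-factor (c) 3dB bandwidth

Step 1 — Resonance: ω₀ = 1/√(LC) = 1/√(0.00129·6.3e-07) = 3.508e+04 rad/s.
Step 2 — f₀ = ω₀/(2π) = 5583 Hz.
Step 3 — Parallel Q: Q = R/(ω₀L) = 813/(3.508e+04·0.00129) = 17.97.
Step 4 — Bandwidth: Δω = ω₀/Q = 1952 rad/s; BW = Δω/(2π) = 310.7 Hz.

(a) f₀ = 5583 Hz  (b) Q = 17.97  (c) BW = 310.7 Hz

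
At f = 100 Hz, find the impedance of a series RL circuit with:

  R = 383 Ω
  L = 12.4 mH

Step 1 — Angular frequency: ω = 2π·f = 2π·100 = 628.3 rad/s.
Step 2 — Component impedances:
  R: Z = R = 383 Ω
  L: Z = jωL = j·628.3·0.0124 = 0 + j7.791 Ω
Step 3 — Series combination: Z_total = R + L = 383 + j7.791 Ω = 383.1∠1.2° Ω.

Z = 383 + j7.791 Ω = 383.1∠1.2° Ω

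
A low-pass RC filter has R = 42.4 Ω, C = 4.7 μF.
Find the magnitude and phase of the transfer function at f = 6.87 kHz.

Step 1 — Angular frequency: ω = 2π·6870 = 4.317e+04 rad/s.
Step 2 — Transfer function: H(jω) = 1/(1 + jωRC).
Step 3 — Denominator: 1 + jωRC = 1 + j·4.317e+04·42.4·4.7e-06 = 1 + j8.602.
Step 4 — H = 0.01333 - j0.1147.
Step 5 — Magnitude: |H| = 0.1155 (-18.8 dB); phase: φ = -83.4°.

|H| = 0.1155 (-18.8 dB), φ = -83.4°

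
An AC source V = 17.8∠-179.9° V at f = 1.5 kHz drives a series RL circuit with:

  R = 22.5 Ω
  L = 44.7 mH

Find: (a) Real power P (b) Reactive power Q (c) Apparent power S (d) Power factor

Step 1 — Angular frequency: ω = 2π·f = 2π·1500 = 9425 rad/s.
Step 2 — Component impedances:
  R: Z = R = 22.5 Ω
  L: Z = jωL = j·9425·0.0447 = 0 + j421.3 Ω
Step 3 — Series combination: Z_total = R + L = 22.5 + j421.3 Ω = 421.9∠86.9° Ω.
Step 4 — Source phasor: V = 17.8∠-179.9° V = -17.8 - j0.03107 V.
Step 5 — Current: I = V / Z = -0.002324 + j0.04213 A = 0.04219∠93.2° A.
Step 6 — Complex power: S = V·I* = 0.04005 + j0.7499 VA.
Step 7 — Real power: P = Re(S) = 0.04005 W.
Step 8 — Reactive power: Q = Im(S) = 0.7499 VAR.
Step 9 — Apparent power: |S| = 0.751 VA.
Step 10 — Power factor: PF = P/|S| = 0.05333 (lagging).

(a) P = 0.04005 W  (b) Q = 0.7499 VAR  (c) S = 0.751 VA  (d) PF = 0.05333 (lagging)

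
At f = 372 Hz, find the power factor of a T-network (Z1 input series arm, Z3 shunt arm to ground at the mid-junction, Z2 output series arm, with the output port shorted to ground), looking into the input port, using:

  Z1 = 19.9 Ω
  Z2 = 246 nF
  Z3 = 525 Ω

Step 1 — Angular frequency: ω = 2π·f = 2π·372 = 2337 rad/s.
Step 2 — Component impedances:
  Z1: Z = R = 19.9 Ω
  Z2: Z = 1/(jωC) = -j/(ω·C) = 0 - j1739 Ω
  Z3: Z = R = 525 Ω
Step 3 — With the output port shorted to ground, the output series arm Z2 runs from the junction to ground; the shunt arm Z3 also runs from the junction to ground. They appear in parallel: Z3 || Z2 = 481.2 - j145.2 Ω.
Step 4 — Series with input arm Z1: Z_in = Z1 + (Z3 || Z2) = 501.1 - j145.2 Ω = 521.7∠-16.2° Ω.
Step 5 — Power factor: PF = cos(φ) = Re(Z)/|Z| = 501.1/521.7 = 0.9605.
Step 6 — Type: Im(Z) = -145.2 ⇒ leading (phase φ = -16.2°).

PF = 0.9605 (leading, φ = -16.2°)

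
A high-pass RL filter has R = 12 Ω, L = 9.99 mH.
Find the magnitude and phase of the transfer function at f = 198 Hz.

Step 1 — Angular frequency: ω = 2π·198 = 1244 rad/s.
Step 2 — Transfer function: H(jω) = jωL/(R + jωL).
Step 3 — Numerator jωL = j·12.43; denominator R + jωL = 12 + j12.43.
Step 4 — H = 0.5175 + j0.4997.
Step 5 — Magnitude: |H| = 0.7194 (-2.9 dB); phase: φ = 44.0°.

|H| = 0.7194 (-2.9 dB), φ = 44.0°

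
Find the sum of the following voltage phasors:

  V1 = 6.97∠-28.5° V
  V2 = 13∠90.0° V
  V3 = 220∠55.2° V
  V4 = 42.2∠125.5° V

Step 1 — Convert each phasor to rectangular form:
  V1 = 6.97·(cos(-28.5°) + j·sin(-28.5°)) = 6.125 - j3.326 V
  V2 = 13·(cos(90.0°) + j·sin(90.0°)) = 0 + j13 V
  V3 = 220·(cos(55.2°) + j·sin(55.2°)) = 125.6 + j180.7 V
  V4 = 42.2·(cos(125.5°) + j·sin(125.5°)) = -24.51 + j34.36 V
Step 2 — Sum components: V_total = 107.2 + j224.7 V.
Step 3 — Convert to polar: |V_total| = 248.9 V, ∠V_total = 64.5°.

V_total = 248.9∠64.5° V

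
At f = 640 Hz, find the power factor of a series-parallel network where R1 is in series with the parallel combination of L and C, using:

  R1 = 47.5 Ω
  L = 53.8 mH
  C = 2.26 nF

Step 1 — Angular frequency: ω = 2π·f = 2π·640 = 4021 rad/s.
Step 2 — Component impedances:
  R1: Z = R = 47.5 Ω
  L: Z = jωL = j·4021·0.0538 = 0 + j216.3 Ω
  C: Z = 1/(jωC) = -j/(ω·C) = 0 - j1.1e+05 Ω
Step 3 — Parallel branch: L || C = 1/(1/L + 1/C) = 0 + j216.8 Ω.
Step 4 — Series with R1: Z_total = R1 + (L || C) = 47.5 + j216.8 Ω = 221.9∠77.6° Ω.
Step 5 — Power factor: PF = cos(φ) = Re(Z)/|Z| = 47.5/221.912 = 0.214.
Step 6 — Type: Im(Z) = 216.8 ⇒ lagging (phase φ = 77.6°).

PF = 0.214 (lagging, φ = 77.6°)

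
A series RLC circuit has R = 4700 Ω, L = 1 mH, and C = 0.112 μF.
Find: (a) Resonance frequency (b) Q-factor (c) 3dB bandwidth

Step 1 — Resonance condition Im(Z)=0 gives ω₀ = 1/√(LC).
Step 2 — ω₀ = 1/√(0.001·1.12e-07) = 9.449e+04 rad/s.
Step 3 — f₀ = ω₀/(2π) = 1.504e+04 Hz.
Step 4 — Series Q: Q = ω₀L/R = 9.449e+04·0.001/4700 = 0.0201.
Step 5 — 3dB bandwidth: Δω = ω₀/Q = 4.7e+06 rad/s; BW = Δω/(2π) = 7.48e+05 Hz.

(a) f₀ = 1.504e+04 Hz  (b) Q = 0.0201  (c) BW = 7.48e+05 Hz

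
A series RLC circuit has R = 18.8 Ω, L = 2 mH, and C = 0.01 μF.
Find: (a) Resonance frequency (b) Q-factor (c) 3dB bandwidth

Step 1 — Resonance: ω₀ = 1/√(LC) = 1/√(0.002·1e-08) = 2.236e+05 rad/s.
Step 2 — f₀ = ω₀/(2π) = 3.559e+04 Hz.
Step 3 — Series Q: Q = ω₀L/R = 2.236e+05·0.002/18.8 = 23.79.
Step 4 — Bandwidth: Δω = ω₀/Q = 9400 rad/s; BW = Δω/(2π) = 1496 Hz.

(a) f₀ = 3.559e+04 Hz  (b) Q = 23.79  (c) BW = 1496 Hz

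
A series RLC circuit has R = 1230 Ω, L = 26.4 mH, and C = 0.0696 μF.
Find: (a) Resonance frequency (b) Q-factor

Step 1 — Resonance condition Im(Z)=0 gives ω₀ = 1/√(LC).
Step 2 — ω₀ = 1/√(0.0264·6.96e-08) = 2.333e+04 rad/s.
Step 3 — f₀ = ω₀/(2π) = 3713 Hz.
Step 4 — Series Q: Q = ω₀L/R = 2.333e+04·0.0264/1230 = 0.5007.

(a) f₀ = 3713 Hz  (b) Q = 0.5007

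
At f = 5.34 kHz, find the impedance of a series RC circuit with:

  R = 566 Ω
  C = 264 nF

Step 1 — Angular frequency: ω = 2π·f = 2π·5340 = 3.355e+04 rad/s.
Step 2 — Component impedances:
  R: Z = R = 566 Ω
  C: Z = 1/(jωC) = -j/(ω·C) = 0 - j112.9 Ω
Step 3 — Series combination: Z_total = R + C = 566 - j112.9 Ω = 577.1∠-11.3° Ω.

Z = 566 - j112.9 Ω = 577.1∠-11.3° Ω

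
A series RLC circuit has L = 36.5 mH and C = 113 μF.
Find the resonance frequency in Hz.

Step 1 — Resonance condition Im(Z)=0 gives ω₀ = 1/√(LC).
Step 2 — ω₀ = 1/√(0.0365·0.000113) = 492.4 rad/s.
Step 3 — f₀ = ω₀/(2π) = 78.37 Hz.

f₀ = 78.37 Hz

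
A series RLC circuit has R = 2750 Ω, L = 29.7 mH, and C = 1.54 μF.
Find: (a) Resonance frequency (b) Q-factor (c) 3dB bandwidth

Step 1 — Resonance condition Im(Z)=0 gives ω₀ = 1/√(LC).
Step 2 — ω₀ = 1/√(0.0297·1.54e-06) = 4676 rad/s.
Step 3 — f₀ = ω₀/(2π) = 744.2 Hz.
Step 4 — Series Q: Q = ω₀L/R = 4676·0.0297/2750 = 0.0505.
Step 5 — 3dB bandwidth: Δω = ω₀/Q = 9.259e+04 rad/s; BW = Δω/(2π) = 1.474e+04 Hz.

(a) f₀ = 744.2 Hz  (b) Q = 0.0505  (c) BW = 1.474e+04 Hz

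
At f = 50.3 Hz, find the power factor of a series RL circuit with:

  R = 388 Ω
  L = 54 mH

Step 1 — Angular frequency: ω = 2π·f = 2π·50.3 = 316 rad/s.
Step 2 — Component impedances:
  R: Z = R = 388 Ω
  L: Z = jωL = j·316·0.054 = 0 + j17.07 Ω
Step 3 — Series combination: Z_total = R + L = 388 + j17.07 Ω = 388.4∠2.5° Ω.
Step 4 — Power factor: PF = cos(φ) = Re(Z)/|Z| = 388/388.4 = 0.999.
Step 5 — Type: Im(Z) = 17.07 ⇒ lagging (phase φ = 2.5°).

PF = 0.999 (lagging, φ = 2.5°)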